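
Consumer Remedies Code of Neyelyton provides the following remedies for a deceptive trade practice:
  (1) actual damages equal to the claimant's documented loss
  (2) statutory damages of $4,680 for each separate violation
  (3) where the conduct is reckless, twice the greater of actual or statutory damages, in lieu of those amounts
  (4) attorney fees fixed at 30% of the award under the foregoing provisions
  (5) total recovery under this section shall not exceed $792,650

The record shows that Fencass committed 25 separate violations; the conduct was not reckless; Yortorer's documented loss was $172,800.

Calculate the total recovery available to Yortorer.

Statutory damages: 25 × $4,680 = $117,000
Conduct not reckless: the in-lieu enhancement does not apply.
Actual plus statutory damages: $172,800 + $117,000 = $289,800
Attorney fees: 30% of $289,800 = $86,940
Total before cap: $289,800 + $86,940 = $376,740
Cap at $792,650: $376,740 is within the cap, no reduction.

$376,740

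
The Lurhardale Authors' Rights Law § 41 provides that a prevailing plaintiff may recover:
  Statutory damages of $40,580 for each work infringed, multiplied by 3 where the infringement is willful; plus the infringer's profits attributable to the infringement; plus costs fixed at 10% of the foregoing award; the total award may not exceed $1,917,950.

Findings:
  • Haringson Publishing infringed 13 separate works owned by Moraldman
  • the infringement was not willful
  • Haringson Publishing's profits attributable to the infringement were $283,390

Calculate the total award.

Award: $892,023

Statutory damages: 13 × $40,580 = $527,540
Infringement not willful: no ×3 enhancement.
Combined award: $527,540 + $283,390 = $810,930
Costs: 10% of $810,930 = $81,093
Award plus costs: $810,930 + $81,093 = $892,023
Cap at $1,917,950: $892,023 is within the cap, no reduction.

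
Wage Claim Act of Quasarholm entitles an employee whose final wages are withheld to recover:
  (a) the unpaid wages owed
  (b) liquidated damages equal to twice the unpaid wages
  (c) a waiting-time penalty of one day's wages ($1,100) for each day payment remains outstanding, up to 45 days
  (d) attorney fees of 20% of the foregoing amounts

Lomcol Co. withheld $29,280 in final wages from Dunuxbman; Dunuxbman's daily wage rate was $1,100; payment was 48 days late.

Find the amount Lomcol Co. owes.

$164,808

Doubled: 2 × $29,280 = $58,560
Penalty days: min(48, 45) = 45
Waiting-time penalty: 45 × $1,100 = $49,500
Subtotal: $29,280 + $58,560 + $49,500 = $137,340
Attorney fees: 20% of $137,340 = $27,468
Total award: $137,340 + $27,468 = $164,808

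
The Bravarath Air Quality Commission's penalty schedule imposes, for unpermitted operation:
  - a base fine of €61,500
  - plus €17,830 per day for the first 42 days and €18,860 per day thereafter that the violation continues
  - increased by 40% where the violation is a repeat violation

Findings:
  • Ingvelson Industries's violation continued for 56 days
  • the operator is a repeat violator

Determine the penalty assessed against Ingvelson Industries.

First 42 days: 42 × €17,830 = €748,860
Remaining days: (56 − 42) × €18,860 = €264,040
Per-day component: €748,860 + €264,040 = €1,012,900
Base plus per-day: €61,500 + €1,012,900 = €1,074,400
Enhancement: 40% of €1,074,400 = €429,760
Enhanced fine: €1,074,400 + €429,760 = €1,504,160

€1,504,160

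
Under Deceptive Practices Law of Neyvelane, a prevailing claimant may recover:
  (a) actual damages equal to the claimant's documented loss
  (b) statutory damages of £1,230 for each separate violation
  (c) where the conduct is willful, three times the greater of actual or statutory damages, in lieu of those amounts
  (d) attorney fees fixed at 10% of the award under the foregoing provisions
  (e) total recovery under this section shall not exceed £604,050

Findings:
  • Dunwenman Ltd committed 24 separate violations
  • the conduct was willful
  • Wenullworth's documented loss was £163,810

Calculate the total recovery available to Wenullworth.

Statutory damages: 24 × £1,230 = £29,520
Greater of actual damages (£163,810) or statutory damages (£29,520): £163,810
Trebled: 3 × £163,810 = £491,430
Attorney fees: 10% of £491,430 = £49,143
Total before cap: £491,430 + £49,143 = £540,573
Cap at £604,050: £540,573 is within the cap, no reduction.

£540,573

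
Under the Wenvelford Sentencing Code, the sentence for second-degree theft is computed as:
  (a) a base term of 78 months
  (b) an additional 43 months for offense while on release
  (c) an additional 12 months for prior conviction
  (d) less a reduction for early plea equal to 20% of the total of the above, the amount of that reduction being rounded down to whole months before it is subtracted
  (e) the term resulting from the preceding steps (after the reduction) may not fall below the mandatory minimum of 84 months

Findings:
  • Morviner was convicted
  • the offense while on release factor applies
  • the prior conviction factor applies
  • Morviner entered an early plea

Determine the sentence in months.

Sentence: 107 months

Offense while on release enhancement: +43 months
Prior conviction enhancement: +12 months
Adjusted term: 78 months + 43 months + 12 months = 133 months
Early plea reduction: 20% of 133 months = 26 months (rounded down)
After reduction: 133 − 26 = 107 months
Minimum 84 months: 107 months meets the minimum, no increase.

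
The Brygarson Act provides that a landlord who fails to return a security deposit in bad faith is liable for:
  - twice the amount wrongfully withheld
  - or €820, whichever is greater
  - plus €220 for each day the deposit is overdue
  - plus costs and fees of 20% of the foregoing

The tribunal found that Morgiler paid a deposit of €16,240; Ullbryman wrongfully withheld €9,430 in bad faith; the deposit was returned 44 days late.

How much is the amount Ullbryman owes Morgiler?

Doubled: 2 × €9,430 = €18,860
Minimum €820: €18,860 meets the minimum, no increase.
Late-return penalty: 44 × €220 = €9,680
Damages plus late penalty: €18,860 + €9,680 = €28,540
Costs and fees: 20% of €28,540 = €5,708
Total recovery: €28,540 + €5,708 = €34,248

€34,248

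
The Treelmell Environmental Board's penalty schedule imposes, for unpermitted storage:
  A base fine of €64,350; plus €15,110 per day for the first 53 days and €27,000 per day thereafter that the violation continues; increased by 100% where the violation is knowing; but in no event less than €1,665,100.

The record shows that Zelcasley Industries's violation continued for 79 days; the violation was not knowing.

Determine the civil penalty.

Civil penalty: €1,665,100

First 53 days: 53 × €15,110 = €800,830
Remaining days: (79 − 53) × €27,000 = €702,000
Per-day component: €800,830 + €702,000 = €1,502,830
Base plus per-day: €64,350 + €1,502,830 = €1,567,180
The violation was not knowing: no 100% increase.
Minimum €1,665,100: €1,567,180 is below the minimum → €1,665,100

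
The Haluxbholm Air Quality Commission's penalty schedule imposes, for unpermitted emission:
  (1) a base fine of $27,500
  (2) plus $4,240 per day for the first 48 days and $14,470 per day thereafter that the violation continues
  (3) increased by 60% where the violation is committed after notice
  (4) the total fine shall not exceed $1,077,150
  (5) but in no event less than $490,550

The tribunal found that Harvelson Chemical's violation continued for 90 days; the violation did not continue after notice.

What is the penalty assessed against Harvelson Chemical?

First 48 days: 48 × $4,240 = $203,520
Remaining days: (90 − 48) × $14,470 = $607,740
Per-day component: $203,520 + $607,740 = $811,260
Base plus per-day: $27,500 + $811,260 = $838,760
The violation did not continue after notice: no 60% increase.
Cap at $1,077,150: $838,760 is within the cap, no reduction.
Minimum $490,550: $838,760 meets the minimum, no increase.

$838,760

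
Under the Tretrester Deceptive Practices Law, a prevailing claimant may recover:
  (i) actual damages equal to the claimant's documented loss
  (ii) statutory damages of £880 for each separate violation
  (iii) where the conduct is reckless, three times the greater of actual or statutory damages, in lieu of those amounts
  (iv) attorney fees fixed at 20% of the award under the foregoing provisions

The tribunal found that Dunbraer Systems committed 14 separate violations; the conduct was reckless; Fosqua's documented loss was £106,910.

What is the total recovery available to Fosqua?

Statutory damages: 14 × £880 = £12,320
Greater of actual damages (£106,910) or statutory damages (£12,320): £106,910
Trebled: 3 × £106,910 = £320,730
Attorney fees: 20% of £320,730 = £64,146
Total recovery: £320,730 + £64,146 = £384,876

£384,876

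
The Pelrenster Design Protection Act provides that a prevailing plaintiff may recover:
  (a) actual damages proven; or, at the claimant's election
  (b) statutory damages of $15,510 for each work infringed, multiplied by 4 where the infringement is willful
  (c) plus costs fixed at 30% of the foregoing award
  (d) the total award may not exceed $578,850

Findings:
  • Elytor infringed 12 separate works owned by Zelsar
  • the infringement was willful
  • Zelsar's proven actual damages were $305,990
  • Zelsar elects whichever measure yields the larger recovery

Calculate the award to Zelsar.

Statutory damages: 12 × $15,510 = $186,120
Multiplied by 4: 4 × $186,120 = $744,480
Greater of actual damages ($305,990) or enhanced statutory damages ($744,480): $744,480
Costs: 30% of $744,480 = $223,344
Award plus costs: $744,480 + $223,344 = $967,824
Cap at $578,850: $967,824 exceeds the cap → $578,850

$578,850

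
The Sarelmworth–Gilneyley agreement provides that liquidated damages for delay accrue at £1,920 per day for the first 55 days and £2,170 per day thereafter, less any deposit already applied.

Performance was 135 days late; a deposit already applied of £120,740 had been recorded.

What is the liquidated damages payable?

First 55 days: 55 × £1,920 = £105,600
Remaining days: (135 − 55) × £2,170 = £173,600
Accrued per-day damages: £105,600 + £173,600 = £279,200
Less deposit already applied: £279,200 − £120,740 = £158,460

£158,460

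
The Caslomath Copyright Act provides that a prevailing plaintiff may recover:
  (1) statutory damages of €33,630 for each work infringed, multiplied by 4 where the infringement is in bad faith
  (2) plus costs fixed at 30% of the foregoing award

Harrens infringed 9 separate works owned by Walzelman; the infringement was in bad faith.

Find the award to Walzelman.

€1,573,884

Statutory damages: 9 × €33,630 = €302,670
Multiplied by 4: 4 × €302,670 = €1,210,680
Costs: 30% of €1,210,680 = €363,204
Award plus costs: €1,210,680 + €363,204 = €1,573,884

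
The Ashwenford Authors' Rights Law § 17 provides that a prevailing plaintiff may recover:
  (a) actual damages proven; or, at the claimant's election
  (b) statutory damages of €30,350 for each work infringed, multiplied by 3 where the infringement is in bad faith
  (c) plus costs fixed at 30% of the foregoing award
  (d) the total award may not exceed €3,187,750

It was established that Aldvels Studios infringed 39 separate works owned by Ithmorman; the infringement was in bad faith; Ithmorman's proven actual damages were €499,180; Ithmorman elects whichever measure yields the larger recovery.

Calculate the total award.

€3,187,750

Statutory damages: 39 × €30,350 = €1,183,650
Trebled: 3 × €1,183,650 = €3,550,950
Greater of actual damages (€499,180) or enhanced statutory damages (€3,550,950): €3,550,950
Costs: 30% of €3,550,950 = €1,065,285
Award plus costs: €3,550,950 + €1,065,285 = €4,616,235
Cap at €3,187,750: €4,616,235 exceeds the cap → €3,187,750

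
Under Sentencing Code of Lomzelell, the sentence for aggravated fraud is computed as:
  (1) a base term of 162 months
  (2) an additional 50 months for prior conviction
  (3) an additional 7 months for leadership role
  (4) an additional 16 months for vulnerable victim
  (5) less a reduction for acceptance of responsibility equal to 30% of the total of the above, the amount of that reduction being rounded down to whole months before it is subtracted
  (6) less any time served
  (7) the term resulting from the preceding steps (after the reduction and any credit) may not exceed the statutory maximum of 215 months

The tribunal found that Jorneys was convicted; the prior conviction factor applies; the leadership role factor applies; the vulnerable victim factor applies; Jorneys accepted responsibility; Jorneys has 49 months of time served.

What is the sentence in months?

Prior conviction enhancement: +50 months
Leadership role enhancement: +7 months
Vulnerable victim enhancement: +16 months
Adjusted term: 162 months + 50 months + 7 months + 16 months = 235 months
Acceptance of responsibility reduction: 30% of 235 months = 70 months (rounded down)
After reduction: 235 − 70 = 165 months
Less time served: 165 months − 49 months = 116 months
Cap at 215 months: 116 months is within the cap, no reduction.

116 months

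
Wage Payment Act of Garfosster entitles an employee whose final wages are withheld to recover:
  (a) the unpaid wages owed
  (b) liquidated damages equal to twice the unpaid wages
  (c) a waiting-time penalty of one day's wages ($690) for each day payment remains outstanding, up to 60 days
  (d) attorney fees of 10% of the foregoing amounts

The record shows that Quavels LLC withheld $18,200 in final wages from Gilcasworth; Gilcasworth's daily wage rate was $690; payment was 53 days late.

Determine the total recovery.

$100,287

Doubled: 2 × $18,200 = $36,400
Penalty days: min(53, 60) = 53
Waiting-time penalty: 53 × $690 = $36,570
Subtotal: $18,200 + $36,400 + $36,570 = $91,170
Attorney fees: 10% of $91,170 = $9,117
Total award: $91,170 + $9,117 = $100,287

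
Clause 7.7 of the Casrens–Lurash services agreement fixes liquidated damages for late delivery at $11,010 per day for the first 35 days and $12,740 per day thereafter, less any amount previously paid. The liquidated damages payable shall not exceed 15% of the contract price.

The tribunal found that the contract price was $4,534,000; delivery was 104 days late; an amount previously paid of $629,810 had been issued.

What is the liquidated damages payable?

$634,600

First 35 days: 35 × $11,010 = $385,350
Remaining days: (104 − 35) × $12,740 = $879,060
Accrued per-day damages: $385,350 + $879,060 = $1,264,410
Less amount previously paid: $1,264,410 − $629,810 = $634,600
Cap: 15% of $4,534,000 = $680,100
Cap at $680,100: $634,600 is within the cap, no reduction.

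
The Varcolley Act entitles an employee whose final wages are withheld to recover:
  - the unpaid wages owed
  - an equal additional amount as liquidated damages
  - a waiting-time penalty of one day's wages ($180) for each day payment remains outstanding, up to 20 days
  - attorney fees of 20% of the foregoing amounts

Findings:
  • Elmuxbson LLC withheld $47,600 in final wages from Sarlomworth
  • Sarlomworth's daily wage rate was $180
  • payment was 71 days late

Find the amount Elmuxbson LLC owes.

$118,560

Liquidated damages (equal amount): $47,600
Penalty days: min(71, 20) = 20
Waiting-time penalty: 20 × $180 = $3,600
Subtotal: $47,600 + $47,600 + $3,600 = $98,800
Attorney fees: 20% of $98,800 = $19,760
Total award: $98,800 + $19,760 = $118,560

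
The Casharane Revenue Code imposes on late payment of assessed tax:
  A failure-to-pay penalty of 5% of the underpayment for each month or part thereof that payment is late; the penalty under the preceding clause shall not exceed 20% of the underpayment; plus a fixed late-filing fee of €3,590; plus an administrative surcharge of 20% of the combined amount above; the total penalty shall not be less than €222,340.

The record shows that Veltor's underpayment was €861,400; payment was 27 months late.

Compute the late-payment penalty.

€222,340

Accrued rate: 5% × 27 = 135%, capped at 20% → 20%
Failure-to-pay penalty: 20% of €861,400 = €172,280
Penalty before surcharge: €172,280 + €3,590 = €175,870
Administrative surcharge: 20% of €175,870 = €35,174
Total penalty: €175,870 + €35,174 = €211,044
Minimum €222,340: €211,044 is below the minimum → €222,340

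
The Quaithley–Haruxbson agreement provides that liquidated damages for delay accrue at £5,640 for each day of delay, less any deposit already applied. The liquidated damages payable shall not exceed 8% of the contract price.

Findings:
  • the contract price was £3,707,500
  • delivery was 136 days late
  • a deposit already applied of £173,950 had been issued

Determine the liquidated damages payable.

Per-day damages: 136 × £5,640 = £767,040
Less deposit already applied: £767,040 − £173,950 = £593,090
Cap: 8% of £3,707,500 = £296,600
Cap at £296,600: £593,090 exceeds the cap → £296,600

£296,600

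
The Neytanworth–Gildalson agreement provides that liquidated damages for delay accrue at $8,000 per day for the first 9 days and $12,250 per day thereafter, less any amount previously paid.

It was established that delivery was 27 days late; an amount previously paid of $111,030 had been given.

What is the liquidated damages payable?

First 9 days: 9 × $8,000 = $72,000
Remaining days: (27 − 9) × $12,250 = $220,500
Accrued per-day damages: $72,000 + $220,500 = $292,500
Less amount previously paid: $292,500 − $111,030 = $181,470

Liquidated damages: $181,470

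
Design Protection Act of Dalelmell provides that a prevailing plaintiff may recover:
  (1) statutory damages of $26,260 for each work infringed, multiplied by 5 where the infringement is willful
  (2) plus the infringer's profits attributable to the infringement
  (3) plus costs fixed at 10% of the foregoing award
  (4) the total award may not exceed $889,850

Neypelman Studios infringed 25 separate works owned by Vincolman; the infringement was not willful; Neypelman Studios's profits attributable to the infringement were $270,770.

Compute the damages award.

Statutory damages: 25 × $26,260 = $656,500
Infringement not willful: no ×5 enhancement.
Combined award: $656,500 + $270,770 = $927,270
Costs: 10% of $927,270 = $92,727
Award plus costs: $927,270 + $92,727 = $1,019,997
Cap at $889,850: $1,019,997 exceeds the cap → $889,850

Award: $889,850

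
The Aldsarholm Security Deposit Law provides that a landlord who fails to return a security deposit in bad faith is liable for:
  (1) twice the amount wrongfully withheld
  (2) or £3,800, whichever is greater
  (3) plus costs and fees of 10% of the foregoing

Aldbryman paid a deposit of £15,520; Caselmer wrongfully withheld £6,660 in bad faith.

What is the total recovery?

£14,652

Doubled: 2 × £6,660 = £13,320
Minimum £3,800: £13,320 meets the minimum, no increase.
Costs and fees: 10% of £13,320 = £1,332
Total recovery: £13,320 + £1,332 = £14,652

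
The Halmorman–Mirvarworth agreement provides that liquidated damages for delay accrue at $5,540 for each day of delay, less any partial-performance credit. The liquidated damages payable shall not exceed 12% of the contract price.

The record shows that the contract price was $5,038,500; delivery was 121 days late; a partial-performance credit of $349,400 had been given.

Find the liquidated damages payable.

$320,940

Per-day damages: 121 × $5,540 = $670,340
Less partial-performance credit: $670,340 − $349,400 = $320,940
Cap: 12% of $5,038,500 = $604,620
Cap at $604,620: $320,940 is within the cap, no reduction.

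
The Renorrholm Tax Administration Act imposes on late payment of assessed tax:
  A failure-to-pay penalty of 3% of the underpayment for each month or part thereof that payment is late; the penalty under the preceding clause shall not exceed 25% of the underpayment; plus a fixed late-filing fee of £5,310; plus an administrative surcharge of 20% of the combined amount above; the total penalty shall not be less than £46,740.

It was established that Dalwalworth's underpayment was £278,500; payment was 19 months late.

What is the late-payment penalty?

£89,922

Accrued rate: 3% × 19 = 57%, capped at 25% → 25%
Failure-to-pay penalty: 25% of £278,500 = £69,625
Penalty before surcharge: £69,625 + £5,310 = £74,935
Administrative surcharge: 20% of £74,935 = £14,987
Total penalty: £74,935 + £14,987 = £89,922
Minimum £46,740: £89,922 meets the minimum, no increase.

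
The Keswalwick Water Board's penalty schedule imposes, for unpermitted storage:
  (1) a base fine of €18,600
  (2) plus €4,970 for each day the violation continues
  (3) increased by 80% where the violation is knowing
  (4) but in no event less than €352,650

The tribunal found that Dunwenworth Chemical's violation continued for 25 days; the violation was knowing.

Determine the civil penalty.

€352,650

Per-day component: 25 × €4,970 = €124,250
Base plus per-day: €18,600 + €124,250 = €142,850
Enhancement: 80% of €142,850 = €114,280
Enhanced fine: €142,850 + €114,280 = €257,130
Minimum €352,650: €257,130 is below the minimum → €352,650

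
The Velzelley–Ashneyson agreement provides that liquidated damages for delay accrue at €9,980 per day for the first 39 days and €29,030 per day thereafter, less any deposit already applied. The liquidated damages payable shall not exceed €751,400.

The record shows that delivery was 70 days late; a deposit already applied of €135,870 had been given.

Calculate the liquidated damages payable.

First 39 days: 39 × €9,980 = €389,220
Remaining days: (70 − 39) × €29,030 = €899,930
Accrued per-day damages: €389,220 + €899,930 = €1,289,150
Less deposit already applied: €1,289,150 − €135,870 = €1,153,280
Cap at €751,400: €1,153,280 exceeds the cap → €751,400

Liquidated damages: €751,400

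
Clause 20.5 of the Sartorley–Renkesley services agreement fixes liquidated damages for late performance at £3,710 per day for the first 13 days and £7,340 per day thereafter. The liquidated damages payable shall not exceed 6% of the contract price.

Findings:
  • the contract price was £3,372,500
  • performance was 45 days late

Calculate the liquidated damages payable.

First 13 days: 13 × £3,710 = £48,230
Remaining days: (45 − 13) × £7,340 = £234,880
Accrued per-day damages: £48,230 + £234,880 = £283,110
Cap: 6% of £3,372,500 = £202,350
Cap at £202,350: £283,110 exceeds the cap → £202,350

£202,350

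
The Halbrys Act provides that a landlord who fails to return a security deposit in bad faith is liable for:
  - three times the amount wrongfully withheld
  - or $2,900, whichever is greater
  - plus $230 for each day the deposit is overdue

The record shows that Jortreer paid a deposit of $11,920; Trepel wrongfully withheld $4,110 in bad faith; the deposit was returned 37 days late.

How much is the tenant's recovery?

$20,840

Trebled: 3 × $4,110 = $12,330
Minimum $2,900: $12,330 meets the minimum, no increase.
Late-return penalty: 37 × $230 = $8,510
Damages plus late penalty: $12,330 + $8,510 = $20,840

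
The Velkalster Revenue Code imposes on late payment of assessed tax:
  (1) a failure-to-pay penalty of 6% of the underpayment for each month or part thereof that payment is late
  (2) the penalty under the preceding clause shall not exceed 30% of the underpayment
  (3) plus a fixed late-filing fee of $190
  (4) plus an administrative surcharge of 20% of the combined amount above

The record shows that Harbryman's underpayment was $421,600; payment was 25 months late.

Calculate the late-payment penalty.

Accrued rate: 6% × 25 = 150%, capped at 30% → 30%
Failure-to-pay penalty: 30% of $421,600 = $126,480
Penalty before surcharge: $126,480 + $190 = $126,670
Administrative surcharge: 20% of $126,670 = $25,334
Total penalty: $126,670 + $25,334 = $152,004

$152,004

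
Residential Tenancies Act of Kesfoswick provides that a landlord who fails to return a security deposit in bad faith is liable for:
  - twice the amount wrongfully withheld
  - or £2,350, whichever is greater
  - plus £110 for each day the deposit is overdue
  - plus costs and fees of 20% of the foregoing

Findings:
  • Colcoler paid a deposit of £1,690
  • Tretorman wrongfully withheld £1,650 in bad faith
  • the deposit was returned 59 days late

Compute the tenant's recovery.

£11,748

Doubled: 2 × £1,650 = £3,300
Minimum £2,350: £3,300 meets the minimum, no increase.
Late-return penalty: 59 × £110 = £6,490
Damages plus late penalty: £3,300 + £6,490 = £9,790
Costs and fees: 20% of £9,790 = £1,958
Total recovery: £9,790 + £1,958 = £11,748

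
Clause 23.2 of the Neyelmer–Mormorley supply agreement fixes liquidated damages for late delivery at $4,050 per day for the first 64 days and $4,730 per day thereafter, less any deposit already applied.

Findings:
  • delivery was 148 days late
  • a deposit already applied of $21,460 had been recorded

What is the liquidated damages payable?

First 64 days: 64 × $4,050 = $259,200
Remaining days: (148 − 64) × $4,730 = $397,320
Accrued per-day damages: $259,200 + $397,320 = $656,520
Less deposit already applied: $656,520 − $21,460 = $635,060

Liquidated damages: $635,060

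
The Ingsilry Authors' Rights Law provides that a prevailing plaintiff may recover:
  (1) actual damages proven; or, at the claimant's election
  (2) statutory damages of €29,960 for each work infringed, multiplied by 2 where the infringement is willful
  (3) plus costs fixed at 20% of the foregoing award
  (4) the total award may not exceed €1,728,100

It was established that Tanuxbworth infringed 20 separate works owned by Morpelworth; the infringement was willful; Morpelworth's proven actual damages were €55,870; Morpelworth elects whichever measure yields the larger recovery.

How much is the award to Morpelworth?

Statutory damages: 20 × €29,960 = €599,200
Doubled: 2 × €599,200 = €1,198,400
Greater of actual damages (€55,870) or enhanced statutory damages (€1,198,400): €1,198,400
Costs: 20% of €1,198,400 = €239,680
Award plus costs: €1,198,400 + €239,680 = €1,438,080
Cap at €1,728,100: €1,438,080 is within the cap, no reduction.

€1,438,080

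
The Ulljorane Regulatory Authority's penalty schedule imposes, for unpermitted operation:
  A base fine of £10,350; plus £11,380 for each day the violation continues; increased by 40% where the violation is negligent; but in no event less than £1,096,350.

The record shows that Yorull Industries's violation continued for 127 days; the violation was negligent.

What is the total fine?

Per-day component: 127 × £11,380 = £1,445,260
Base plus per-day: £10,350 + £1,445,260 = £1,455,610
Enhancement: 40% of £1,455,610 = £582,244
Enhanced fine: £1,455,610 + £582,244 = £2,037,854
Minimum £1,096,350: £2,037,854 meets the minimum, no increase.

£2,037,854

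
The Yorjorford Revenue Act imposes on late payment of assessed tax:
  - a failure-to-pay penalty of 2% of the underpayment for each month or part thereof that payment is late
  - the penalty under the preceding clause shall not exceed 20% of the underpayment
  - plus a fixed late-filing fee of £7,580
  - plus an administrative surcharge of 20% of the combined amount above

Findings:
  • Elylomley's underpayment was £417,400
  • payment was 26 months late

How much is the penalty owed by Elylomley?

Accrued rate: 2% × 26 = 52%, capped at 20% → 20%
Failure-to-pay penalty: 20% of £417,400 = £83,480
Penalty before surcharge: £83,480 + £7,580 = £91,060
Administrative surcharge: 20% of £91,060 = £18,212
Total penalty: £91,060 + £18,212 = £109,272

Penalty: £109,272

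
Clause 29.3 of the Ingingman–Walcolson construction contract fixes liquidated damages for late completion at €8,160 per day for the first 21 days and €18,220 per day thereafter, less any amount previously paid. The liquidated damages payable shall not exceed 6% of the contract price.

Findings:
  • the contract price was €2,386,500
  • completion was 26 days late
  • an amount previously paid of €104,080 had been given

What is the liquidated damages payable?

€143,190

First 21 days: 21 × €8,160 = €171,360
Remaining days: (26 − 21) × €18,220 = €91,100
Accrued per-day damages: €171,360 + €91,100 = €262,460
Less amount previously paid: €262,460 − €104,080 = €158,380
Cap: 6% of €2,386,500 = €143,190
Cap at €143,190: €158,380 exceeds the cap → €143,190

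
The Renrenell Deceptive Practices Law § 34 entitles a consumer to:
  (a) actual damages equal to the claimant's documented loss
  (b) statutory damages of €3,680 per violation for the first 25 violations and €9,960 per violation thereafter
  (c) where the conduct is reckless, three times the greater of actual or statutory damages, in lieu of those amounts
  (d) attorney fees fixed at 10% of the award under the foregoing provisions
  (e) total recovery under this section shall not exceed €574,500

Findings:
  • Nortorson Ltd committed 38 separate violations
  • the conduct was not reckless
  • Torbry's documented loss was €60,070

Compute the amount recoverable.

€309,705

First 25 violations: 25 × €3,680 = €92,000
Remaining violations: (38 − 25) × €9,960 = €129,480
Statutory damages: €92,000 + €129,480 = €221,480
Conduct not reckless: the in-lieu enhancement does not apply.
Actual plus statutory damages: €60,070 + €221,480 = €281,550
Attorney fees: 10% of €281,550 = €28,155
Total before cap: €281,550 + €28,155 = €309,705
Cap at €574,500: €309,705 is within the cap, no reduction.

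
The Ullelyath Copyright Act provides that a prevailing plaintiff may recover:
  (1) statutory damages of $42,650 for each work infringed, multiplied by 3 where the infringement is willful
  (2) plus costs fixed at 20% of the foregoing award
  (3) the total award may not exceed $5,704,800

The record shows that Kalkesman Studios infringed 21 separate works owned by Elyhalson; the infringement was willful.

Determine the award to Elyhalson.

$3,224,340

Statutory damages: 21 × $42,650 = $895,650
Trebled: 3 × $895,650 = $2,686,950
Costs: 20% of $2,686,950 = $537,390
Award plus costs: $2,686,950 + $537,390 = $3,224,340
Cap at $5,704,800: $3,224,340 is within the cap, no reduction.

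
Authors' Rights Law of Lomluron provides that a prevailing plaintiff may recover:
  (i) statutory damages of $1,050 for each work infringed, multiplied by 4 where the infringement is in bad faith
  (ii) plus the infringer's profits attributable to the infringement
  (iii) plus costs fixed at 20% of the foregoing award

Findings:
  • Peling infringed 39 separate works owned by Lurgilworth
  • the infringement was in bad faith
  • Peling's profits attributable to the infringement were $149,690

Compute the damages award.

$376,188

Statutory damages: 39 × $1,050 = $40,950
Multiplied by 4: 4 × $40,950 = $163,800
Combined award: $163,800 + $149,690 = $313,490
Costs: 20% of $313,490 = $62,698
Award plus costs: $313,490 + $62,698 = $376,188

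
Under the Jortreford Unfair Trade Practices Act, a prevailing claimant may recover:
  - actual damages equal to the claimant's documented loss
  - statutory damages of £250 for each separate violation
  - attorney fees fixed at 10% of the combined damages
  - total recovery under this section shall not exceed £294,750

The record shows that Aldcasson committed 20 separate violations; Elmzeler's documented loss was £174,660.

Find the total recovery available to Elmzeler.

£197,626

Statutory damages: 20 × £250 = £5,000
Combined damages: £174,660 + £5,000 = £179,660
Attorney fees: 10% of £179,660 = £17,966
Total before cap: £179,660 + £17,966 = £197,626
Cap at £294,750: £197,626 is within the cap, no reduction.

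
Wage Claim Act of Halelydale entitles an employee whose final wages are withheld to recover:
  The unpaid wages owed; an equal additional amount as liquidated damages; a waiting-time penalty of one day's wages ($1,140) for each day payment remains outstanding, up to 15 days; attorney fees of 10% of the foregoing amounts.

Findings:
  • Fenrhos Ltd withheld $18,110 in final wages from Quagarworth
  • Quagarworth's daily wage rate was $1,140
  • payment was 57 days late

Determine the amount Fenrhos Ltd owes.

$58,652

Liquidated damages (equal amount): $18,110
Penalty days: min(57, 15) = 15
Waiting-time penalty: 15 × $1,140 = $17,100
Subtotal: $18,110 + $18,110 + $17,100 = $53,320
Attorney fees: 10% of $53,320 = $5,332
Total award: $53,320 + $5,332 = $58,652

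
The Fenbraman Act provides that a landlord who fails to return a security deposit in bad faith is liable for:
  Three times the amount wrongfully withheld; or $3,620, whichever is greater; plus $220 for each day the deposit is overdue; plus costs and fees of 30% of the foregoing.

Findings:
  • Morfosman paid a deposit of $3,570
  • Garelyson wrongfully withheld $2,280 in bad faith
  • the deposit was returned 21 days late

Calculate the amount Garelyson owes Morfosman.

Trebled: 3 × $2,280 = $6,840
Minimum $3,620: $6,840 meets the minimum, no increase.
Late-return penalty: 21 × $220 = $4,620
Damages plus late penalty: $6,840 + $4,620 = $11,460
Costs and fees: 30% of $11,460 = $3,438
Total recovery: $11,460 + $3,438 = $14,898

$14,898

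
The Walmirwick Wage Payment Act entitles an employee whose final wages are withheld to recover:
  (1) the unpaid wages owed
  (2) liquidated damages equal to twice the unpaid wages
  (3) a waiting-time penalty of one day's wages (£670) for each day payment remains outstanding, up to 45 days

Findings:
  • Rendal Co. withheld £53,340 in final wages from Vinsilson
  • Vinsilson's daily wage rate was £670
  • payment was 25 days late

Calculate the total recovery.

Total award: £176,770

Doubled: 2 × £53,340 = £106,680
Penalty days: min(25, 45) = 25
Waiting-time penalty: 25 × £670 = £16,750
Total award: £53,340 + £106,680 + £16,750 = £176,770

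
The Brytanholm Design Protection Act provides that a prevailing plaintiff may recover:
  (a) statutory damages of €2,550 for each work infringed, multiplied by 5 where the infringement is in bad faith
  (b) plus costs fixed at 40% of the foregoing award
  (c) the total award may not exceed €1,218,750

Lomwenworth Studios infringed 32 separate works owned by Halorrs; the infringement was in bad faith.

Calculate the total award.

€571,200

Statutory damages: 32 × €2,550 = €81,600
Multiplied by 5: 5 × €81,600 = €408,000
Costs: 40% of €408,000 = €163,200
Award plus costs: €408,000 + €163,200 = €571,200
Cap at €1,218,750: €571,200 is within the cap, no reduction.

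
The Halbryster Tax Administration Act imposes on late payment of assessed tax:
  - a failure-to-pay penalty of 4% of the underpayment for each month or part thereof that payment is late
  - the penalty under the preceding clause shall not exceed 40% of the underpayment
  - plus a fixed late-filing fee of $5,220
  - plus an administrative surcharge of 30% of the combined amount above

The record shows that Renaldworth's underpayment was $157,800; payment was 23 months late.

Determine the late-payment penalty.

Accrued rate: 4% × 23 = 92%, capped at 40% → 40%
Failure-to-pay penalty: 40% of $157,800 = $63,120
Penalty before surcharge: $63,120 + $5,220 = $68,340
Administrative surcharge: 30% of $68,340 = $20,502
Total penalty: $68,340 + $20,502 = $88,842

$88,842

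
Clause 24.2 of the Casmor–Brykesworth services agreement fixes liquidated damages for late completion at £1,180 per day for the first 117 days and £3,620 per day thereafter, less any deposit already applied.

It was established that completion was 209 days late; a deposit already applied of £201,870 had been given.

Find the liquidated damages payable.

£269,230

First 117 days: 117 × £1,180 = £138,060
Remaining days: (209 − 117) × £3,620 = £333,040
Accrued per-day damages: £138,060 + £333,040 = £471,100
Less deposit already applied: £471,100 − £201,870 = £269,230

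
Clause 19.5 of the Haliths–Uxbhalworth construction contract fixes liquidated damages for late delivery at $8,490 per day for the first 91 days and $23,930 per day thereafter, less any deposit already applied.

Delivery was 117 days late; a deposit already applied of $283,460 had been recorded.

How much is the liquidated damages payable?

Liquidated damages: $1,111,310

First 91 days: 91 × $8,490 = $772,590
Remaining days: (117 − 91) × $23,930 = $622,180
Accrued per-day damages: $772,590 + $622,180 = $1,394,770
Less deposit already applied: $1,394,770 − $283,460 = $1,111,310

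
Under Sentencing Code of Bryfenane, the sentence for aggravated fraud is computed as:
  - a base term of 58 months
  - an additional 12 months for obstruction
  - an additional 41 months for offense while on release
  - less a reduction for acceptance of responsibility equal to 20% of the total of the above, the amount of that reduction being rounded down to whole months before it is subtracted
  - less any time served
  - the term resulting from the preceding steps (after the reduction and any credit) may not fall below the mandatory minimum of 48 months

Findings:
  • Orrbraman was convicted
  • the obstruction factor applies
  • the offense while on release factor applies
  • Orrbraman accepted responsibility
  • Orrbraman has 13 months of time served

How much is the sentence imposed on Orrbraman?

Obstruction enhancement: +12 months
Offense while on release enhancement: +41 months
Adjusted term: 58 months + 12 months + 41 months = 111 months
Acceptance of responsibility reduction: 20% of 111 months = 22 months (rounded down)
After reduction: 111 − 22 = 89 months
Less time served: 89 months − 13 months = 76 months
Minimum 48 months: 76 months meets the minimum, no increase.

76 months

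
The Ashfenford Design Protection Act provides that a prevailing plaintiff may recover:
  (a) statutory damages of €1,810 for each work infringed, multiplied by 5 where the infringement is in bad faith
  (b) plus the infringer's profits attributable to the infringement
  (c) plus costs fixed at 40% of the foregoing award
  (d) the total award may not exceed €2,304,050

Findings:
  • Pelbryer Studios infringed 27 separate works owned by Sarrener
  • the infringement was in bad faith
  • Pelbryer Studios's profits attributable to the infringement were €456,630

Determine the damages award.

€981,372

Statutory damages: 27 × €1,810 = €48,870
Multiplied by 5: 5 × €48,870 = €244,350
Combined award: €244,350 + €456,630 = €700,980
Costs: 40% of €700,980 = €280,392
Award plus costs: €700,980 + €280,392 = €981,372
Cap at €2,304,050: €981,372 is within the cap, no reduction.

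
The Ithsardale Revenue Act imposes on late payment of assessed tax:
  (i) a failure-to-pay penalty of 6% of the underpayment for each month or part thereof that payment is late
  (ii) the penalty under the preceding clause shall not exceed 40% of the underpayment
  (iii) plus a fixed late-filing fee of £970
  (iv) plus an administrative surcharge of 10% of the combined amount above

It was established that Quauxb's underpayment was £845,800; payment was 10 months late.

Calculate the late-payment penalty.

£373,219

Accrued rate: 6% × 10 = 60%, capped at 40% → 40%
Failure-to-pay penalty: 40% of £845,800 = £338,320
Penalty before surcharge: £338,320 + £970 = £339,290
Administrative surcharge: 10% of £339,290 = £33,929
Total penalty: £339,290 + £33,929 = £373,219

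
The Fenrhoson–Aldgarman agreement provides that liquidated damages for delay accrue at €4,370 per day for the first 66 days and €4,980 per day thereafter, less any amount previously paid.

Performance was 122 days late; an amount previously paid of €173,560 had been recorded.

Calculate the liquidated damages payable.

Liquidated damages: €393,740

First 66 days: 66 × €4,370 = €288,420
Remaining days: (122 − 66) × €4,980 = €278,880
Accrued per-day damages: €288,420 + €278,880 = €567,300
Less amount previously paid: €567,300 − €173,560 = €393,740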